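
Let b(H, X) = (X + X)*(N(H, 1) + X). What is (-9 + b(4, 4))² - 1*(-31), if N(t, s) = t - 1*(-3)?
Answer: 6272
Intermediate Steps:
N(t, s) = 3 + t (N(t, s) = t + 3 = 3 + t)
b(H, X) = 2*X*(3 + H + X) (b(H, X) = (X + X)*((3 + H) + X) = (2*X)*(3 + H + X) = 2*X*(3 + H + X))
(-9 + b(4, 4))² - 1*(-31) = (-9 + 2*4*(3 + 4 + 4))² - 1*(-31) = (-9 + 2*4*11)² + 31 = (-9 + 88)² + 31 = 79² + 31 = 6241 + 31 = 6272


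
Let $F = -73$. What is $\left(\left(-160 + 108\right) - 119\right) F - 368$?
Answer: $12115$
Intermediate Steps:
$\left(\left(-160 + 108\right) - 119\right) F - 368 = \left(\left(-160 + 108\right) - 119\right) \left(-73\right) - 368 = \left(-52 - 119\right) \left(-73\right) - 368 = \left(-171\right) \left(-73\right) - 368 = 12483 - 368 = 12115$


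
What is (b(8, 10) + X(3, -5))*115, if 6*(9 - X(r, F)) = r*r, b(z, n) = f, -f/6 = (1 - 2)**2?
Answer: 345/2 ≈ 172.50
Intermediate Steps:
f = -6 (f = -6*(1 - 2)**2 = -6*(-1)**2 = -6*1 = -6)
b(z, n) = -6
X(r, F) = 9 - r**2/6 (X(r, F) = 9 - r*r/6 = 9 - r**2/6)
(b(8, 10) + X(3, -5))*115 = (-6 + (9 - 1/6*3**2))*115 = (-6 + (9 - 1/6*9))*115 = (-6 + (9 - 3/2))*115 = (-6 + 15/2)*115 = (3/2)*115 = 345/2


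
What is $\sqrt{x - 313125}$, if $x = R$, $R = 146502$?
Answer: $i \sqrt{166623} \approx 408.19 i$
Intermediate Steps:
$x = 146502$
$\sqrt{x - 313125} = \sqrt{146502 - 313125} = \sqrt{-166623} = i \sqrt{166623}$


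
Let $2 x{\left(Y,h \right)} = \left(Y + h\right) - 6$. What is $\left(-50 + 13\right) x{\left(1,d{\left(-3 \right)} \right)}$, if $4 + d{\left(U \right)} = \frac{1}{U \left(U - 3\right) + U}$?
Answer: $\frac{2479}{15} \approx 165.27$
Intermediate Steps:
$d{\left(U \right)} = -4 + \frac{1}{U + U \left(-3 + U\right)}$ ($d{\left(U \right)} = -4 + \frac{1}{U \left(U - 3\right) + U} = -4 + \frac{1}{U \left(-3 + U\right) + U} = -4 + \frac{1}{U + U \left(-3 + U\right)}$)
$x{\left(Y,h \right)} = -3 + \frac{Y}{2} + \frac{h}{2}$ ($x{\left(Y,h \right)} = \frac{\left(Y + h\right) - 6}{2} = \frac{-6 + Y + h}{2} = -3 + \frac{Y}{2} + \frac{h}{2}$)
$\left(-50 + 13\right) x{\left(1,d{\left(-3 \right)} \right)} = \left(-50 + 13\right) \left(-3 + \frac{1}{2} \cdot 1 + \frac{\frac{1}{-3} \frac{1}{-2 - 3} \left(1 - 4 \left(-3\right)^{2} + 8 \left(-3\right)\right)}{2}\right) = - 37 \left(-3 + \frac{1}{2} + \frac{\left(- \frac{1}{3}\right) \frac{1}{-5} \left(1 - 36 - 24\right)}{2}\right) = - 37 \left(-3 + \frac{1}{2} + \frac{\left(- \frac{1}{3}\right) \left(- \frac{1}{5}\right) \left(1 - 36 - 24\right)}{2}\right) = - 37 \left(-3 + \frac{1}{2} + \frac{\left(- \frac{1}{3}\right) \left(- \frac{1}{5}\right) \left(-59\right)}{2}\right) = - 37 \left(-3 + \frac{1}{2} + \frac{1}{2} \left(- \frac{59}{15}\right)\right) = - 37 \left(-3 + \frac{1}{2} - \frac{59}{30}\right) = \left(-37\right) \left(- \frac{67}{15}\right) = \frac{2479}{15}$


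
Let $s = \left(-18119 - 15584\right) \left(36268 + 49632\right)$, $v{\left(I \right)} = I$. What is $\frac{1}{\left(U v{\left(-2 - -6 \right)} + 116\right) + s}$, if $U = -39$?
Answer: $- \frac{1}{2895087740} \approx -3.4541 \cdot 10^{-10}$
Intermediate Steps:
$s = -2895087700$ ($s = \left(-33703\right) 85900 = -2895087700$)
$\frac{1}{\left(U v{\left(-2 - -6 \right)} + 116\right) + s} = \frac{1}{\left(- 39 \left(-2 - -6\right) + 116\right) - 2895087700} = \frac{1}{\left(- 39 \left(-2 + 6\right) + 116\right) - 2895087700} = \frac{1}{\left(\left(-39\right) 4 + 116\right) - 2895087700} = \frac{1}{\left(-156 + 116\right) - 2895087700} = \frac{1}{-40 - 2895087700} = \frac{1}{-2895087740} = - \frac{1}{2895087740}$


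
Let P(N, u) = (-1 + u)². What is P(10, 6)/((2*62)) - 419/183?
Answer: -47381/22692 ≈ -2.0880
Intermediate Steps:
P(10, 6)/((2*62)) - 419/183 = (-1 + 6)²/((2*62)) - 419/183 = 5²/124 - 419*1/183 = 25*(1/124) - 419/183 = 25/124 - 419/183 = -47381/22692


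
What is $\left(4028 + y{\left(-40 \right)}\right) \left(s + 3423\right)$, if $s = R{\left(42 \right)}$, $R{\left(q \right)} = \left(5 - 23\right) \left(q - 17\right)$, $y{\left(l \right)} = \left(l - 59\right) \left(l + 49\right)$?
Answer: $9326301$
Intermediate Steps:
$y{\left(l \right)} = \left(-59 + l\right) \left(49 + l\right)$
$R{\left(q \right)} = 306 - 18 q$ ($R{\left(q \right)} = - 18 \left(-17 + q\right) = 306 - 18 q$)
$s = -450$ ($s = 306 - 756 = -450$)
$\left(4028 + y{\left(-40 \right)}\right) \left(s + 3423\right) = \left(4028 - \left(2491 - 1600\right)\right) \left(-450 + 3423\right) = \left(4028 + \left(-2891 + 1600 + 400\right)\right) 2973 = \left(4028 - 891\right) 2973 = 3137 \cdot 2973 = 9326301$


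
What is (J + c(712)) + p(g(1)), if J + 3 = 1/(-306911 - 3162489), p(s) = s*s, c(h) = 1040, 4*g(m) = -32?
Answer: 3819809399/3469400 ≈ 1101.0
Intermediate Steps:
g(m) = -8 (g(m) = (1/4)*(-32) = -8)
p(s) = s**2
J = -10408201/3469400 (J = -3 + 1/(-306911 - 3162489) = -3 + 1/(-3469400) = -3 - 1/3469400 = -10408201/3469400 ≈ -3.0000)
(J + c(712)) + p(g(1)) = (-10408201/3469400 + 1040) + (-8)**2 = 3597767799/3469400 + 64 = 3819809399/3469400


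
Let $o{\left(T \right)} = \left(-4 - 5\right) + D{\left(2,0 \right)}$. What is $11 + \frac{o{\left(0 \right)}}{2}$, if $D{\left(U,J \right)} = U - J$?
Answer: $\frac{15}{2} \approx 7.5$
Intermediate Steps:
$o{\left(T \right)} = -7$ ($o{\left(T \right)} = \left(-4 - 5\right) + \left(2 - 0\right) = -9 + \left(2 + 0\right) = -9 + 2 = -7$)
$11 + \frac{o{\left(0 \right)}}{2} = 11 - \frac{7}{2} = \frac{15}{2}$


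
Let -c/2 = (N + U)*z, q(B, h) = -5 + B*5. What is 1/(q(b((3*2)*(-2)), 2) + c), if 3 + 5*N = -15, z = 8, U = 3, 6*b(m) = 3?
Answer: 10/71 ≈ 0.14085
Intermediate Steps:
b(m) = ½ (b(m) = (⅙)*3 = ½)
N = -18/5 (N = -⅗ + (⅕)*(-15) = -⅗ - 3 = -18/5 ≈ -3.6000)
q(B, h) = -5 + 5*B
c = 48/5 (c = -2*(-18/5 + 3)*8 = -(-6)*8/5 = -2*(-24/5) = 48/5 ≈ 9.6000)
1/(q(b((3*2)*(-2)), 2) + c) = 1/((-5 + 5*(½)) + 48/5) = 1/((-5 + 5/2) + 48/5) = 1/(-5/2 + 48/5) = 1/(71/10) = 10/71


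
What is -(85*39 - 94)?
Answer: -3221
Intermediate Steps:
-(85*39 - 94) = -(3315 - 94) = -1*3221 = -3221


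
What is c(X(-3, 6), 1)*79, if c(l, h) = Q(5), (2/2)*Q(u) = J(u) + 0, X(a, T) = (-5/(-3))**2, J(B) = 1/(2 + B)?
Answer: 79/7 ≈ 11.286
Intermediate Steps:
X(a, T) = 25/9 (X(a, T) = (-5*(-1/3))**2 = (5/3)**2 = 25/9)
Q(u) = 1/(2 + u) (Q(u) = 1/(2 + u) + 0 = 1/(2 + u))
c(l, h) = 1/7 (c(l, h) = 1/(2 + 5) = 1/7)
c(X(-3, 6), 1)*79 = (1/7)*79 = 79/7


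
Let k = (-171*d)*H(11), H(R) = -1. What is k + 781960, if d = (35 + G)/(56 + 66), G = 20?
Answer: 95408525/122 ≈ 7.8204e+5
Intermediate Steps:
d = 55/122 (d = (35 + 20)/(56 + 66) = 55/122 ≈ 0.45082)
k = 9405/122 (k = -171*55/122*(-1) = -9405/122*(-1) = 9405/122 ≈ 77.090)
k + 781960 = 9405/122 + 781960 = 95408525/122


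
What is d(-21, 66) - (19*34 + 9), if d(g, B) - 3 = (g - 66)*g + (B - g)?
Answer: 1262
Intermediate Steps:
d(g, B) = 3 + B - g + g*(-66 + g) (d(g, B) = 3 + ((g - 66)*g + (B - g)) = 3 + ((-66 + g)*g + (B - g)) = 3 + (g*(-66 + g) + (B - g)) = 3 + (B - g + g*(-66 + g)) = 3 + B - g + g*(-66 + g))
d(-21, 66) - (19*34 + 9) = (3 + 66 + (-21)**2 - 67*(-21)) - (19*34 + 9) = (3 + 66 + 441 + 1407) - (646 + 9) = 1917 - 1*655 = 1917 - 655 = 1262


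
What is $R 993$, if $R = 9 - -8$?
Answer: $16881$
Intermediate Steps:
$R = 17$ ($R = 9 + 8 = 17$)
$R 993 = 17 \cdot 993 = 16881$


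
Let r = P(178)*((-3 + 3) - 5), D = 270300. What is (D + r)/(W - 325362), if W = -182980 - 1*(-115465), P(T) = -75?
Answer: -10025/14551 ≈ -0.68896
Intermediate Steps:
r = 375 (r = -75*((-3 + 3) - 5) = -75*(0 - 5) = -75*(-5) = 375)
W = -67515 (W = -182980 + 115465 = -67515)
(D + r)/(W - 325362) = (270300 + 375)/(-67515 - 325362) = 270675/(-392877) = 270675*(-1/392877) = -10025/14551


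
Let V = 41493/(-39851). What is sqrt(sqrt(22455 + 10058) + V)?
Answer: sqrt(-1653537543 + 1588102201*sqrt(32513))/39851 ≈ 13.389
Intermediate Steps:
V = -41493/39851 (V = 41493*(-1/39851) = -41493/39851 ≈ -1.0412)
sqrt(sqrt(22455 + 10058) + V) = sqrt(sqrt(22455 + 10058) - 41493/39851) = sqrt(sqrt(32513) - 41493/39851) = sqrt(-41493/39851 + sqrt(32513))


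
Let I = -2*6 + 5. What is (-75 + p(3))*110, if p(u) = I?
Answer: -9020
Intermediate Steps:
I = -7 (I = -12 + 5 = -7)
p(u) = -7
(-75 + p(3))*110 = (-75 - 7)*110 = -82*110 = -9020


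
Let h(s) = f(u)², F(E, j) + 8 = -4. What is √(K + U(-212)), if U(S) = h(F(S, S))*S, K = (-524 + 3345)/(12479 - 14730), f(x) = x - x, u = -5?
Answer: I*√6350071/2251 ≈ 1.1195*I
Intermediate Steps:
F(E, j) = -12 (F(E, j) = -8 - 4 = -12)
f(x) = 0
K = -2821/2251 (K = 2821/(-2251) = 2821*(-1/2251) = -2821/2251 ≈ -1.2532)
h(s) = 0 (h(s) = 0² = 0)
U(S) = 0 (U(S) = 0*S = 0)
√(K + U(-212)) = √(-2821/2251 + 0) = √(-2821/2251) = I*√6350071/2251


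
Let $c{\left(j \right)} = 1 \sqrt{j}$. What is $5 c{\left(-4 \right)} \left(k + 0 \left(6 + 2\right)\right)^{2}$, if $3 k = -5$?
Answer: $\frac{250 i}{9} \approx 27.778 i$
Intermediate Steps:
$c{\left(j \right)} = \sqrt{j}$
$k = - \frac{5}{3}$ ($k = \frac{1}{3} \left(-5\right) = - \frac{5}{3} \approx -1.6667$)
$5 c{\left(-4 \right)} \left(k + 0 \left(6 + 2\right)\right)^{2} = 5 \sqrt{-4} \left(- \frac{5}{3} + 0 \left(6 + 2\right)\right)^{2} = 5 \cdot 2 i \left(- \frac{5}{3} + 0 \cdot 8\right)^{2} = 10 i \left(- \frac{5}{3} + 0\right)^{2} = 10 i \left(- \frac{5}{3}\right)^{2} = 10 i \frac{25}{9} = \frac{250 i}{9}$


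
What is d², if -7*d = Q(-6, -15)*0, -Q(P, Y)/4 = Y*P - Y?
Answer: 0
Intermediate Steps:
Q(P, Y) = 4*Y - 4*P*Y (Q(P, Y) = -4*(Y*P - Y) = -4*(P*Y - Y) = -4*(-Y + P*Y) = 4*Y - 4*P*Y)
d = 0 (d = -4*(-15)*(1 - 1*(-6))*0/7 = -4*(-15)*(1 + 6)*0/7 = -4*(-15)*7*0/7 = -(-60)*0 = -⅐*0 = 0)
d² = 0² = 0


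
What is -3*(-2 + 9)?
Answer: -21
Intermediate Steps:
-3*(-2 + 9) = -3*7 = -21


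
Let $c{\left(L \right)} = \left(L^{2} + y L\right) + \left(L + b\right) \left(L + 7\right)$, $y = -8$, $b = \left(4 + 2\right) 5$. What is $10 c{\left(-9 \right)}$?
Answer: $1110$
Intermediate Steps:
$b = 30$ ($b = 6 \cdot 5 = 30$)
$c{\left(L \right)} = L^{2} - 8 L + \left(7 + L\right) \left(30 + L\right)$ ($c{\left(L \right)} = \left(L^{2} - 8 L\right) + \left(L + 30\right) \left(L + 7\right) = \left(L^{2} - 8 L\right) + \left(30 + L\right) \left(7 + L\right) = \left(L^{2} - 8 L\right) + \left(7 + L\right) \left(30 + L\right) = L^{2} - 8 L + \left(7 + L\right) \left(30 + L\right)$)
$10 c{\left(-9 \right)} = 10 \left(210 + 2 \left(-9\right)^{2} + 29 \left(-9\right)\right) = 10 \left(210 + 2 \cdot 81 - 261\right) = 10 \left(210 + 162 - 261\right) = 10 \cdot 111 = 1110$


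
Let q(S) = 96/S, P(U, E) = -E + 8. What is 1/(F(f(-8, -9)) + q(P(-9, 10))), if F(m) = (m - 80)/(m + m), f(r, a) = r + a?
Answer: -34/1535 ≈ -0.022150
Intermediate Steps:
f(r, a) = a + r
P(U, E) = 8 - E
F(m) = (-80 + m)/(2*m) (F(m) = (-80 + m)/((2*m)) = (-80 + m)*(1/(2*m)) = (-80 + m)/(2*m))
1/(F(f(-8, -9)) + q(P(-9, 10))) = 1/((-80 + (-9 - 8))/(2*(-9 - 8)) + 96/(8 - 1*10)) = 1/((1/2)*(-80 - 17)/(-17) + 96/(8 - 10)) = 1/((1/2)*(-1/17)*(-97) + 96/(-2)) = 1/(97/34 + 96*(-1/2)) = 1/(97/34 - 48) = 1/(-1535/34) = -34/1535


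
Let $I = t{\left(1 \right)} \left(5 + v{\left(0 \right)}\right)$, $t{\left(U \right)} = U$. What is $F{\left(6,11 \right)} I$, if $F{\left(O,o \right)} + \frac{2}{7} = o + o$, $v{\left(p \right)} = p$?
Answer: $\frac{760}{7} \approx 108.57$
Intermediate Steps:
$F{\left(O,o \right)} = - \frac{2}{7} + 2 o$ ($F{\left(O,o \right)} = - \frac{2}{7} + \left(o + o\right) = - \frac{2}{7} + 2 o$)
$I = 5$ ($I = 1 \left(5 + 0\right) = 1 \cdot 5 = 5$)
$F{\left(6,11 \right)} I = \left(- \frac{2}{7} + 2 \cdot 11\right) 5 = \left(- \frac{2}{7} + 22\right) 5 = \frac{152}{7} \cdot 5 = \frac{760}{7}$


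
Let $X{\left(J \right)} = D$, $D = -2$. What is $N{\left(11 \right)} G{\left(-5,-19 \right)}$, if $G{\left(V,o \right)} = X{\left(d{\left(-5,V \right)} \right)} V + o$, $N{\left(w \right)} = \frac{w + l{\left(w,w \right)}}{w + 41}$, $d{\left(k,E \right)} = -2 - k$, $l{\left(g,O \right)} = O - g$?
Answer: $- \frac{99}{52} \approx -1.9038$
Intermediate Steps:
$X{\left(J \right)} = -2$
$N{\left(w \right)} = \frac{w}{41 + w}$ ($N{\left(w \right)} = \frac{w + \left(w - w\right)}{w + 41} = \frac{w + 0}{41 + w} = \frac{w}{41 + w}$)
$G{\left(V,o \right)} = o - 2 V$ ($G{\left(V,o \right)} = - 2 V + o = o - 2 V$)
$N{\left(11 \right)} G{\left(-5,-19 \right)} = \frac{11}{41 + 11} \left(-19 - -10\right) = \frac{11}{52} \left(-19 + 10\right) = 11 \cdot \frac{1}{52} \left(-9\right) = \frac{11}{52} \left(-9\right) = - \frac{99}{52}$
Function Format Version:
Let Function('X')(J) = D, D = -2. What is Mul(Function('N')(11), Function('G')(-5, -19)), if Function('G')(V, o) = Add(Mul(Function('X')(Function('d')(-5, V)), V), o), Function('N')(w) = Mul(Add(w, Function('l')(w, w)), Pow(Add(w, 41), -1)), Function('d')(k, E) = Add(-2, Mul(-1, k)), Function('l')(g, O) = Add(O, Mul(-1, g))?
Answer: Rational(-99, 52) ≈ -1.9038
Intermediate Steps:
Function('X')(J) = -2
Function('N')(w) = Mul(w, Pow(Add(41, w), -1)) (Function('N')(w) = Mul(Add(w, Add(w, Mul(-1, w))), Pow(Add(w, 41), -1)) = Mul(Add(w, 0), Pow(Add(41, w), -1)) = Mul(w, Pow(Add(41, w), -1)))
Function('G')(V, o) = Add(o, Mul(-2, V)) (Function('G')(V, o) = Add(Mul(-2, V), o) = Add(o, Mul(-2, V)))
Mul(Function('N')(11), Function('G')(-5, -19)) = Mul(Mul(11, Pow(Add(41, 11), -1)), Add(-19, Mul(-2, -5))) = Mul(Mul(11, Pow(52, -1)), Add(-19, 10)) = Mul(Mul(11, Rational(1, 52)), -9) = Mul(Rational(11, 52), -9) = Rational(-99, 52)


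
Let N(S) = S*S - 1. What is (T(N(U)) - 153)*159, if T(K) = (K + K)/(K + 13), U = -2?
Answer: -194139/8 ≈ -24267.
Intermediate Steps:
N(S) = -1 + S**2 (N(S) = S**2 - 1 = -1 + S**2)
T(K) = 2*K/(13 + K) (T(K) = (2*K)/(13 + K) = 2*K/(13 + K))
(T(N(U)) - 153)*159 = (2*(-1 + (-2)**2)/(13 + (-1 + (-2)**2)) - 153)*159 = (2*(-1 + 4)/(13 + (-1 + 4)) - 153)*159 = (2*3/(13 + 3) - 153)*159 = (2*3/16 - 153)*159 = (2*3*(1/16) - 153)*159 = (3/8 - 153)*159 = -1221/8*159 = -194139/8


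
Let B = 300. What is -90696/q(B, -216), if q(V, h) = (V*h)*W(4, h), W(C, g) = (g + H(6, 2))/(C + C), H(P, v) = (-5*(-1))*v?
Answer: -3779/69525 ≈ -0.054355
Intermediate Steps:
H(P, v) = 5*v
W(C, g) = (10 + g)/(2*C) (W(C, g) = (g + 5*2)/(C + C) = (g + 10)/((2*C)) = (10 + g)*(1/(2*C)) = (10 + g)/(2*C))
q(V, h) = V*h*(5/4 + h/8) (q(V, h) = (V*h)*((½)*(10 + h)/4) = (V*h)*((½)*(¼)*(10 + h)) = (V*h)*(5/4 + h/8) = V*h*(5/4 + h/8))
-90696/q(B, -216) = -90696*(-1/(8100*(10 - 216))) = -90696/((⅛)*300*(-216)*(-206)) = -90696/1668600 = -90696*1/1668600 = -3779/69525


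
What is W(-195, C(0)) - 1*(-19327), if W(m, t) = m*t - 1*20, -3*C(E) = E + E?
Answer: 19307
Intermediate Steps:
C(E) = -2*E/3 (C(E) = -(E + E)/3 = -2*E/3)
W(m, t) = -20 + m*t (W(m, t) = m*t - 20 = -20 + m*t)
W(-195, C(0)) - 1*(-19327) = (-20 - (-130)*0) - 1*(-19327) = (-20 - 195*0) + 19327 = (-20 + 0) + 19327 = -20 + 19327 = 19307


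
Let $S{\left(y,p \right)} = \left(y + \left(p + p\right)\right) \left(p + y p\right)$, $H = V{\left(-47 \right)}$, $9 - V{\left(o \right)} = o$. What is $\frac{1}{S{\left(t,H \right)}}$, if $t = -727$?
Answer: $\frac{1}{25003440} \approx 3.9995 \cdot 10^{-8}$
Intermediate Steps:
$V{\left(o \right)} = 9 - o$
$H = 56$ ($H = 9 - -47 = 9 + 47 = 56$)
$S{\left(y,p \right)} = \left(p + p y\right) \left(y + 2 p\right)$ ($S{\left(y,p \right)} = \left(y + 2 p\right) \left(p + p y\right) = \left(p + p y\right) \left(y + 2 p\right)$)
$\frac{1}{S{\left(t,H \right)}} = \frac{1}{56 \left(-727 + \left(-727\right)^{2} + 2 \cdot 56 + 2 \cdot 56 \left(-727\right)\right)} = \frac{1}{56 \left(-727 + 528529 + 112 - 81424\right)} = \frac{1}{56 \cdot 446490} = \frac{1}{25003440}$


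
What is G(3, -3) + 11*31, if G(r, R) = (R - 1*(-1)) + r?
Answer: 342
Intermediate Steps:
G(r, R) = 1 + R + r (G(r, R) = (R + 1) + r = (1 + R) + r = 1 + R + r)
G(3, -3) + 11*31 = (1 - 3 + 3) + 11*31 = 1 + 341 = 342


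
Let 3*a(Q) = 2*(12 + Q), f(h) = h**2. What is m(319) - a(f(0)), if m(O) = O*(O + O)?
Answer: 203514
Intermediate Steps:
a(Q) = 8 + 2*Q/3 (a(Q) = (2*(12 + Q))/3 = (24 + 2*Q)/3 = 8 + 2*Q/3)
m(O) = 2*O**2 (m(O) = O*(2*O) = 2*O**2)
m(319) - a(f(0)) = 2*319**2 - (8 + (2/3)*0**2) = 2*101761 - (8 + (2/3)*0) = 203522 - (8 + 0) = 203522 - 1*8 = 203522 - 8 = 203514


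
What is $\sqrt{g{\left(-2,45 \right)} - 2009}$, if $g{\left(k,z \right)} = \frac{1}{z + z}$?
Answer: $\frac{i \sqrt{1808090}}{30} \approx 44.822 i$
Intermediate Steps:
$g{\left(k,z \right)} = \frac{1}{2 z}$
$\sqrt{g{\left(-2,45 \right)} - 2009} = \sqrt{\frac{1}{2 \cdot 45} - 2009} = \sqrt{\frac{1}{2} \cdot \frac{1}{45} - 2009} = \sqrt{\frac{1}{90} - 2009} = \sqrt{- \frac{180809}{90}} = \frac{i \sqrt{1808090}}{30}$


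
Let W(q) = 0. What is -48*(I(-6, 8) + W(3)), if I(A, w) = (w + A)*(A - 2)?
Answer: 768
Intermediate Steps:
I(A, w) = (-2 + A)*(A + w) (I(A, w) = (A + w)*(-2 + A) = (-2 + A)*(A + w))
-48*(I(-6, 8) + W(3)) = -48*(((-6)**2 - 2*(-6) - 2*8 - 6*8) + 0) = -48*((36 + 12 - 16 - 48) + 0) = -48*(-16 + 0) = -48*(-16) = 768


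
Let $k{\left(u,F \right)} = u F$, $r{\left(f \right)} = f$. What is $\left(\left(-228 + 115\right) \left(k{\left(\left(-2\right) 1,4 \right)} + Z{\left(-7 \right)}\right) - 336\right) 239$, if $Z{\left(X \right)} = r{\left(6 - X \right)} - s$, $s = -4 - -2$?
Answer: $-269353$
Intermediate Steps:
$s = -2$ ($s = -4 + 2 = -2$)
$k{\left(u,F \right)} = F u$
$Z{\left(X \right)} = 8 - X$ ($Z{\left(X \right)} = \left(6 - X\right) - -2 = \left(6 - X\right) + 2 = 8 - X$)
$\left(\left(-228 + 115\right) \left(k{\left(\left(-2\right) 1,4 \right)} + Z{\left(-7 \right)}\right) - 336\right) 239 = \left(\left(-228 + 115\right) \left(4 \left(\left(-2\right) 1\right) + \left(8 - -7\right)\right) - 336\right) 239 = \left(- 113 \left(4 \left(-2\right) + \left(8 + 7\right)\right) - 336\right) 239 = \left(- 113 \left(-8 + 15\right) - 336\right) 239 = \left(\left(-113\right) 7 - 336\right) 239 = \left(-791 - 336\right) 239 = \left(-1127\right) 239 = -269353$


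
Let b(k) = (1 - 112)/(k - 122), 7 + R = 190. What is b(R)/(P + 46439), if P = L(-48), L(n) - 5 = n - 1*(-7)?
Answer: -111/2830583 ≈ -3.9215e-5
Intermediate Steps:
L(n) = 12 + n (L(n) = 5 + (n - 1*(-7)) = 5 + (n + 7) = 5 + (7 + n) = 12 + n)
R = 183 (R = -7 + 190 = 183)
P = -36 (P = 12 - 48 = -36)
b(k) = -111/(-122 + k)
b(R)/(P + 46439) = (-111/(-122 + 183))/(-36 + 46439) = -111/61/46403 = -111*1/61*(1/46403) = -111/61*1/46403 = -111/2830583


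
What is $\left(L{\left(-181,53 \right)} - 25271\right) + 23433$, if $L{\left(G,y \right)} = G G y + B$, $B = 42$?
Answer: $1734537$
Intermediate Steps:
$L{\left(G,y \right)} = 42 + y G^{2}$ ($L{\left(G,y \right)} = G G y + 42 = G^{2} y + 42 = y G^{2} + 42 = 42 + y G^{2}$)
$\left(L{\left(-181,53 \right)} - 25271\right) + 23433 = \left(\left(42 + 53 \left(-181\right)^{2}\right) - 25271\right) + 23433 = \left(\left(42 + 53 \cdot 32761\right) - 25271\right) + 23433 = \left(\left(42 + 1736333\right) - 25271\right) + 23433 = \left(1736375 - 25271\right) + 23433 = 1711104 + 23433 = 1734537$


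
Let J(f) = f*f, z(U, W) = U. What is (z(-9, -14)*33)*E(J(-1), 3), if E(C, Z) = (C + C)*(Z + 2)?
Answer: -2970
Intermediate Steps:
J(f) = f²
E(C, Z) = 2*C*(2 + Z) (E(C, Z) = (2*C)*(2 + Z) = 2*C*(2 + Z))
(z(-9, -14)*33)*E(J(-1), 3) = (-9*33)*(2*(-1)²*(2 + 3)) = -594*5 = -297*10 = -2970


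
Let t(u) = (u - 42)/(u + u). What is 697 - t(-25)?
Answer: 34783/50 ≈ 695.66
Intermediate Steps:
t(u) = (-42 + u)/(2*u) (t(u) = (-42 + u)/((2*u)) = (-42 + u)*(1/(2*u)) = (-42 + u)/(2*u))
697 - t(-25) = 697 - (-42 - 25)/(2*(-25)) = 697 - (-1)*(-67)/(2*25) = 697 - 1*67/50 = 697 - 67/50 = 34783/50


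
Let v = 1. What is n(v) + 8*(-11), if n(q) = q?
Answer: -87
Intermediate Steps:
n(v) + 8*(-11) = 1 + 8*(-11) = 1 - 88 = -87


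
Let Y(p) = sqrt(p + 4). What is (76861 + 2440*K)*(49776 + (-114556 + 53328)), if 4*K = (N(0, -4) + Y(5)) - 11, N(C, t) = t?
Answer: -796383532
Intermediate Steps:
Y(p) = sqrt(4 + p)
K = -3 (K = ((-4 + sqrt(4 + 5)) - 11)/4 = ((-4 + sqrt(9)) - 11)/4 = ((-4 + 3) - 11)/4 = (-1 - 11)/4 = (1/4)*(-12) = -3)
(76861 + 2440*K)*(49776 + (-114556 + 53328)) = (76861 + 2440*(-3))*(49776 + (-114556 + 53328)) = (76861 - 7320)*(49776 - 61228) = 69541*(-11452) = -796383532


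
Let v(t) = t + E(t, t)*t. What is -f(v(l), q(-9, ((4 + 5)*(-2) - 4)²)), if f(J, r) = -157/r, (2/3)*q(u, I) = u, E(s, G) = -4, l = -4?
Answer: -314/27 ≈ -11.630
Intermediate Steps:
q(u, I) = 3*u/2
v(t) = -3*t (v(t) = t - 4*t = -3*t)
-f(v(l), q(-9, ((4 + 5)*(-2) - 4)²)) = -(-157)/((3/2)*(-9)) = -(-157)/(-27/2) = -(-157)*(-2)/27 = -1*314/27 = -314/27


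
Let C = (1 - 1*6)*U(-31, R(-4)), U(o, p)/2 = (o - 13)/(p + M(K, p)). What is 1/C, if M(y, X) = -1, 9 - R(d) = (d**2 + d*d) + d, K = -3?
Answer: -1/22 ≈ -0.045455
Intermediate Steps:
R(d) = 9 - d - 2*d**2 (R(d) = 9 - ((d**2 + d*d) + d) = 9 - ((d**2 + d**2) + d) = 9 - (2*d**2 + d) = 9 - (d + 2*d**2) = 9 + (-d - 2*d**2) = 9 - d - 2*d**2)
U(o, p) = 2*(-13 + o)/(-1 + p) (U(o, p) = 2*((o - 13)/(p - 1)) = 2*((-13 + o)/(-1 + p)) = 2*(-13 + o)/(-1 + p))
C = -22 (C = (1 - 1*6)*(2*(-13 - 31)/(-1 + (9 - 1*(-4) - 2*(-4)**2))) = (1 - 6)*(2*(-44)/(-1 + (9 + 4 - 2*16))) = -10*(-44)/(-1 + (9 + 4 - 32)) = -10*(-44)/(-1 - 19) = -10*(-44)/(-20) = -10*(-1)*(-44)/20 = -5*22/5 = -22)
1/C = 1/(-22) = -1/22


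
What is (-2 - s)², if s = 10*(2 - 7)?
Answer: 2304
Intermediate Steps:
s = -50 (s = 10*(-5) = -50)
(-2 - s)² = (-2 - 1*(-50))² = (-2 + 50)² = 48² = 2304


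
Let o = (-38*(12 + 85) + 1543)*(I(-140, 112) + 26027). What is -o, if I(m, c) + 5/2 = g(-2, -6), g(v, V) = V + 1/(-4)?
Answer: 223028439/4 ≈ 5.5757e+7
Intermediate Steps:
g(v, V) = -¼ + V (g(v, V) = V - ¼ = -¼ + V)
I(m, c) = -35/4 (I(m, c) = -5/2 + (-¼ - 6) = -5/2 - 25/4 = -35/4)
o = -223028439/4 (o = (-38*(12 + 85) + 1543)*(-35/4 + 26027) = (-38*97 + 1543)*(104073/4) = (-3686 + 1543)*(104073/4) = -2143*104073/4 = -223028439/4 ≈ -5.5757e+7)
-o = -1*(-223028439/4) = 223028439/4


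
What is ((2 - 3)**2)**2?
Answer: 1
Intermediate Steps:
((2 - 3)**2)**2 = ((-1)**2)**2 = 1**2 = 1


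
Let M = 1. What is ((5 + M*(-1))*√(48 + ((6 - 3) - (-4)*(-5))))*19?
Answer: 76*√31 ≈ 423.15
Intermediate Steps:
((5 + M*(-1))*√(48 + ((6 - 3) - (-4)*(-5))))*19 = ((5 + 1*(-1))*√(48 + ((6 - 3) - (-4)*(-5))))*19 = ((5 - 1)*√(48 + (3 - 1*20)))*19 = (4*√(48 + (3 - 20)))*19 = (4*√(48 - 17))*19 = (4*√31)*19 = 76*√31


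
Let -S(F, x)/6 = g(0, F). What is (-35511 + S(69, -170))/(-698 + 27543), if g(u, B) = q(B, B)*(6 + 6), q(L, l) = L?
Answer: -40479/26845 ≈ -1.5079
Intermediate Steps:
g(u, B) = 12*B (g(u, B) = B*(6 + 6) = B*12 = 12*B)
S(F, x) = -72*F
(-35511 + S(69, -170))/(-698 + 27543) = (-35511 - 72*69)/(-698 + 27543) = (-35511 - 4968)/26845 = -40479*1/26845 = -40479/26845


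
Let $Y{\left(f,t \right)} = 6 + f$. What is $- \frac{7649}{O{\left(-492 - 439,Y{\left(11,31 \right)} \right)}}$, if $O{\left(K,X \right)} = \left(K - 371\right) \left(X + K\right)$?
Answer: $- \frac{7649}{1190028} \approx -0.0064276$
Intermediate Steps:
$O{\left(K,X \right)} = \left(-371 + K\right) \left(K + X\right)$
$- \frac{7649}{O{\left(-492 - 439,Y{\left(11,31 \right)} \right)}} = - \frac{7649}{\left(-492 - 439\right)^{2} - 371 \left(-492 - 439\right) - 371 \left(6 + 11\right) + \left(-492 - 439\right) \left(6 + 11\right)} = - \frac{7649}{\left(-931\right)^{2} - -345401 - 6307 - 15827} = - \frac{7649}{866761 + 345401 - 6307 - 15827} = - \frac{7649}{1190028}$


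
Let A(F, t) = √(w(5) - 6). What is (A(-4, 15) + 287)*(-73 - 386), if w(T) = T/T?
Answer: -131733 - 459*I*√5 ≈ -1.3173e+5 - 1026.4*I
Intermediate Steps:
w(T) = 1
A(F, t) = I*√5 (A(F, t) = √(1 - 6) = √(-5) = I*√5)
(A(-4, 15) + 287)*(-73 - 386) = (I*√5 + 287)*(-73 - 386) = (287 + I*√5)*(-459) = -131733 - 459*I*√5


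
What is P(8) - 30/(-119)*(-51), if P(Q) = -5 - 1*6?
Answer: -167/7 ≈ -23.857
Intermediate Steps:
P(Q) = -11 (P(Q) = -5 - 6 = -11)
P(8) - 30/(-119)*(-51) = -11 - 30/(-119)*(-51) = -11 - 30*(-1/119)*(-51) = -11 + (30/119)*(-51) = -11 - 90/7 = -167/7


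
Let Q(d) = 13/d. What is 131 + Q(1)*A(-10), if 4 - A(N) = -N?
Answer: 53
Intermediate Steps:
A(N) = 4 + N (A(N) = 4 - (-1)*N = 4 + N)
131 + Q(1)*A(-10) = 131 + (13/1)*(4 - 10) = 131 + (13*1)*(-6) = 131 + 13*(-6) = 131 - 78 = 53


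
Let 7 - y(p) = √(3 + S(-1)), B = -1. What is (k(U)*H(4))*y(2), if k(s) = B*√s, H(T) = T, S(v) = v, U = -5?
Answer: 4*I*√5*(-7 + √2) ≈ -49.961*I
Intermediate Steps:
k(s) = -√s
y(p) = 7 - √2 (y(p) = 7 - √(3 - 1) = 7 - √2)
(k(U)*H(4))*y(2) = (-√(-5)*4)*(7 - √2) = (-I*√5*4)*(7 - √2) = (-4*I*√5)*(7 - √2) = -4*I*√5*(7 - √2)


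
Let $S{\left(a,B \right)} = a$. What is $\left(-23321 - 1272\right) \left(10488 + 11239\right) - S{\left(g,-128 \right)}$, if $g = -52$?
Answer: $-534332059$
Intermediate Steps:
$\left(-23321 - 1272\right) \left(10488 + 11239\right) - S{\left(g,-128 \right)} = \left(-23321 - 1272\right) \left(10488 + 11239\right) - -52 = \left(-24593\right) 21727 + 52 = -534332111 + 52 = -534332059$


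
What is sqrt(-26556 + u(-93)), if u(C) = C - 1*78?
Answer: I*sqrt(26727) ≈ 163.48*I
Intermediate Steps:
u(C) = -78 + C (u(C) = C - 78 = -78 + C)
sqrt(-26556 + u(-93)) = sqrt(-26556 + (-78 - 93)) = sqrt(-26556 - 171) = sqrt(-26727) = I*sqrt(26727)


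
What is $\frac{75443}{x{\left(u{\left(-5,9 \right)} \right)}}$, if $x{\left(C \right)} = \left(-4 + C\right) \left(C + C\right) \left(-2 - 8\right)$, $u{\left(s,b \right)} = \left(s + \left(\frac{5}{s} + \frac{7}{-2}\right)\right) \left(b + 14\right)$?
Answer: $- \frac{75443}{972325} \approx -0.07759$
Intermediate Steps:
$u{\left(s,b \right)} = \left(14 + b\right) \left(- \frac{7}{2} + s + \frac{5}{s}\right)$ ($u{\left(s,b \right)} = \left(s + \left(\frac{5}{s} + 7 \left(- \frac{1}{2}\right)\right)\right) \left(14 + b\right) = \left(s - \left(\frac{7}{2} - \frac{5}{s}\right)\right) \left(14 + b\right) = \left(- \frac{7}{2} + s + \frac{5}{s}\right) \left(14 + b\right) = \left(14 + b\right) \left(- \frac{7}{2} + s + \frac{5}{s}\right)$)
$x{\left(C \right)} = - 20 C \left(-4 + C\right)$ ($x{\left(C \right)} = \left(-4 + C\right) 2 C \left(-10\right) = 2 C \left(-4 + C\right) \left(-10\right) = - 20 C \left(-4 + C\right)$)
$\frac{75443}{x{\left(u{\left(-5,9 \right)} \right)}} = \frac{75443}{20 \left(-49 + 14 \left(-5\right) + \frac{70}{-5} - \frac{63}{2} + 9 \left(-5\right) + 5 \cdot 9 \frac{1}{-5}\right) \left(4 - \left(-49 + 14 \left(-5\right) + \frac{70}{-5} - \frac{63}{2} + 9 \left(-5\right) + 5 \cdot 9 \frac{1}{-5}\right)\right)} = \frac{75443}{20 \left(-49 - 70 + 70 \left(- \frac{1}{5}\right) - \frac{63}{2} - 45 + 5 \cdot 9 \left(- \frac{1}{5}\right)\right) \left(4 - \left(-49 - 70 + 70 \left(- \frac{1}{5}\right) - \frac{63}{2} - 45 + 5 \cdot 9 \left(- \frac{1}{5}\right)\right)\right)} = \frac{75443}{20 \left(-49 - 70 - 14 - \frac{63}{2} - 45 - 9\right) \left(4 - \left(-49 - 70 - 14 - \frac{63}{2} - 45 - 9\right)\right)} = \frac{75443}{20 \left(- \frac{437}{2}\right) \left(4 - - \frac{437}{2}\right)} = \frac{75443}{20 \left(- \frac{437}{2}\right) \left(4 + \frac{437}{2}\right)} = \frac{75443}{20 \left(- \frac{437}{2}\right) \frac{445}{2}} = \frac{75443}{-972325} = 75443 \left(- \frac{1}{972325}\right) = - \frac{75443}{972325}$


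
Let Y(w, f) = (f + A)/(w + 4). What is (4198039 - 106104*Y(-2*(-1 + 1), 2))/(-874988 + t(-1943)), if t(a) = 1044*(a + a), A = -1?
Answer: -4171513/4931972 ≈ -0.84581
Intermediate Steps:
t(a) = 2088*a (t(a) = 1044*(2*a) = 2088*a)
Y(w, f) = (-1 + f)/(4 + w) (Y(w, f) = (f - 1)/(w + 4) = (-1 + f)/(4 + w))
(4198039 - 106104*Y(-2*(-1 + 1), 2))/(-874988 + t(-1943)) = (4198039 - 106104*(-1 + 2)/(4 - 2*(-1 + 1)))/(-874988 + 2088*(-1943)) = (4198039 - 106104/(4 - 2*0))/(-874988 - 4056984) = (4198039 - 106104/(4 + 0))/(-4931972) = (4198039 - 106104/4)*(-1/4931972) = (4198039 - 26526)*(-1/4931972) = 4171513*(-1/4931972) = -4171513/4931972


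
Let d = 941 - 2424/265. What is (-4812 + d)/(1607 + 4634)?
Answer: -1028239/1653865 ≈ -0.62172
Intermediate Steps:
d = 246941/265 (d = 941 - 2424*1/265 = 941 - 2424/265 = 246941/265 ≈ 931.85)
(-4812 + d)/(1607 + 4634) = (-4812 + 246941/265)/(1607 + 4634) = -1028239/265/6241 = -1028239/265*1/6241 = -1028239/1653865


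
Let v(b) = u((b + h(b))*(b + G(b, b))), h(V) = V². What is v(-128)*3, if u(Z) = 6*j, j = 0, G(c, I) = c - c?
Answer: 0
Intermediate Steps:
G(c, I) = 0
u(Z) = 0 (u(Z) = 6*0 = 0)
v(b) = 0
v(-128)*3 = 0*3 = 0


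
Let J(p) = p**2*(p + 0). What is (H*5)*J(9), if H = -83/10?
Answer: -60507/2 ≈ -30254.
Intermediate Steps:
H = -83/10 (H = -83*1/10 = -83/10 ≈ -8.3000)
J(p) = p**3 (J(p) = p**2*p = p**3)
(H*5)*J(9) = -83/10*5*9**3 = -83/2*729 = -60507/2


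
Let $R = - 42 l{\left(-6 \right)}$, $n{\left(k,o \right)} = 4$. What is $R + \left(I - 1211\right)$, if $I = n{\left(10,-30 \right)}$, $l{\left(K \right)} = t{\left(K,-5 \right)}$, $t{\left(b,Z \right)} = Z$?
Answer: $-997$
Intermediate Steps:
$l{\left(K \right)} = -5$
$I = 4$
$R = 210$ ($R = \left(-42\right) \left(-5\right) = 210$)
$R + \left(I - 1211\right) = 210 + \left(4 - 1211\right) = 210 - 1207 = -997$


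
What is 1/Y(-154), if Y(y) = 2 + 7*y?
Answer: -1/1076 ≈ -0.00092937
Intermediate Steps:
1/Y(-154) = 1/(2 + 7*(-154)) = 1/(2 - 1078) = 1/(-1076) = -1/1076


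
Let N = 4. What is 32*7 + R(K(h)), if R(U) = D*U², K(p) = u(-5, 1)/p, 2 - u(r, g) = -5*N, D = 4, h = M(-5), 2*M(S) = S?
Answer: 13344/25 ≈ 533.76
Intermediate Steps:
M(S) = S/2
h = -5/2 (h = (½)*(-5) = -5/2 ≈ -2.5000)
u(r, g) = 22 (u(r, g) = 2 - (-5)*4 = 2 - 1*(-20) = 2 + 20 = 22)
K(p) = 22/p
R(U) = 4*U²
32*7 + R(K(h)) = 32*7 + 4*(22/(-5/2))² = 224 + 4*(22*(-⅖))² = 224 + 4*(-44/5)² = 224 + 4*(1936/25) = 224 + 7744/25 = 13344/25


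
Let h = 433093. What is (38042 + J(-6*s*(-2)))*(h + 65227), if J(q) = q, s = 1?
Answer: 18963069280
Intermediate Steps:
(38042 + J(-6*s*(-2)))*(h + 65227) = (38042 - 6*1*(-2))*(433093 + 65227) = (38042 - 6*(-2))*498320 = (38042 + 12)*498320 = 38054*498320 = 18963069280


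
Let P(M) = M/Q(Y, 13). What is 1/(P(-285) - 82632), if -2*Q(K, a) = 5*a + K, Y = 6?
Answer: -71/5866302 ≈ -1.2103e-5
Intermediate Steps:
Q(K, a) = -5*a/2 - K/2 (Q(K, a) = -(5*a + K)/2 = -(K + 5*a)/2 = -5*a/2 - K/2)
P(M) = -2*M/71 (P(M) = M/(-5/2*13 - ½*6) = M/(-65/2 - 3) = M/(-71/2) = M*(-2/71) = -2*M/71)
1/(P(-285) - 82632) = 1/(-2/71*(-285) - 82632) = 1/(570/71 - 82632) = 1/(-5866302/71) = -71/5866302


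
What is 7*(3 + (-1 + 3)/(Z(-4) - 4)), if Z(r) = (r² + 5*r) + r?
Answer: 119/6 ≈ 19.833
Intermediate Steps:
Z(r) = r² + 6*r
7*(3 + (-1 + 3)/(Z(-4) - 4)) = 7*(3 + (-1 + 3)/(-4*(6 - 4) - 4)) = 7*(3 + 2/(-4*2 - 4)) = 7*(3 + 2/(-8 - 4)) = 7*(3 + 2/(-12)) = 7*(3 + 2*(-1/12)) = 7*(3 - ⅙) = 7*(17/6) = 119/6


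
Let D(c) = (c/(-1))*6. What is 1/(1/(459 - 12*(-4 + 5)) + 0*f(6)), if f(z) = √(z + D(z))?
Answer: 447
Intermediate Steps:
D(c) = -6*c (D(c) = (c*(-1))*6 = -c*6 = -6*c)
f(z) = √5*√(-z) (f(z) = √(z - 6*z) = √(-5*z) = √5*√(-z))
1/(1/(459 - 12*(-4 + 5)) + 0*f(6)) = 1/(1/(459 - 12*(-4 + 5)) + 0*(√5*√(-1*6))) = 1/(1/(459 - 12*1) + 0*(√5*√(-6))) = 1/(1/(459 - 12) + 0*(√5*(I*√6))) = 1/(1/447 + 0*(I*√30)) = 1/(1/447 + 0) = 1/(1/447) = 447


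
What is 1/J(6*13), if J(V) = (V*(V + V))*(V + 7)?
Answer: 1/1034280 ≈ 9.6686e-7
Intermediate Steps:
J(V) = 2*V²*(7 + V) (J(V) = (V*(2*V))*(7 + V) = (2*V²)*(7 + V) = 2*V²*(7 + V))
1/J(6*13) = 1/(2*(6*13)²*(7 + 6*13)) = 1/(2*78²*(7 + 78)) = 1/(2*6084*85) = 1/1034280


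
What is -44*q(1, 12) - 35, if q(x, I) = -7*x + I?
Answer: -255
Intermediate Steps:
q(x, I) = I - 7*x
-44*q(1, 12) - 35 = -44*(12 - 7*1) - 35 = -44*(12 - 7) - 35 = -44*5 - 35 = -220 - 35 = -255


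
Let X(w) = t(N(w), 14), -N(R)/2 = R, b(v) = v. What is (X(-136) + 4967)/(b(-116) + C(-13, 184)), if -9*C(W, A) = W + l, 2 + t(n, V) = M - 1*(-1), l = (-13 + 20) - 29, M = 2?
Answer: -44712/1009 ≈ -44.313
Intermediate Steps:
N(R) = -2*R
l = -22 (l = 7 - 29 = -22)
t(n, V) = 1 (t(n, V) = -2 + (2 - 1*(-1)) = -2 + (2 + 1) = -2 + 3 = 1)
C(W, A) = 22/9 - W/9 (C(W, A) = -(W - 22)/9 = -(-22 + W)/9 = 22/9 - W/9)
X(w) = 1
(X(-136) + 4967)/(b(-116) + C(-13, 184)) = (1 + 4967)/(-116 + (22/9 - ⅑*(-13))) = 4968/(-116 + (22/9 + 13/9)) = 4968/(-116 + 35/9) = 4968/(-1009/9) = 4968*(-9/1009) = -44712/1009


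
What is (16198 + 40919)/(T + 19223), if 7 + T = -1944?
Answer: 57117/17272 ≈ 3.3069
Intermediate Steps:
T = -1951 (T = -7 - 1944 = -1951)
(16198 + 40919)/(T + 19223) = (16198 + 40919)/(-1951 + 19223) = 57117/17272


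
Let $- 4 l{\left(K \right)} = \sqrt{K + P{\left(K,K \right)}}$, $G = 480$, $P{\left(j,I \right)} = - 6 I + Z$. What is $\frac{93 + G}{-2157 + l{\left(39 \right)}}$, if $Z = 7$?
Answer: $- \frac{4943844}{18610643} + \frac{1146 i \sqrt{47}}{18610643} \approx -0.26565 + 0.00042216 i$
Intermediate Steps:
$P{\left(j,I \right)} = 7 - 6 I$ ($P{\left(j,I \right)} = - 6 I + 7 = 7 - 6 I$)
$l{\left(K \right)} = - \frac{\sqrt{7 - 5 K}}{4}$ ($l{\left(K \right)} = - \frac{\sqrt{K - \left(-7 + 6 K\right)}}{4} = - \frac{\sqrt{7 - 5 K}}{4}$)
$\frac{93 + G}{-2157 + l{\left(39 \right)}} = \frac{93 + 480}{-2157 - \frac{\sqrt{7 - 195}}{4}} = \frac{573}{-2157 - \frac{\sqrt{7 - 195}}{4}} = \frac{573}{-2157 - \frac{\sqrt{-188}}{4}} = \frac{573}{-2157 - \frac{2 i \sqrt{47}}{4}} = \frac{573}{-2157 - \frac{i \sqrt{47}}{2}}$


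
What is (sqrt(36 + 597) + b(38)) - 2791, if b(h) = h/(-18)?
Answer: -25138/9 + sqrt(633) ≈ -2768.0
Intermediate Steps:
b(h) = -h/18 (b(h) = h*(-1/18) = -h/18)
(sqrt(36 + 597) + b(38)) - 2791 = (sqrt(36 + 597) - 1/18*38) - 2791 = (sqrt(633) - 19/9) - 2791 = (-19/9 + sqrt(633)) - 2791 = -25138/9 + sqrt(633)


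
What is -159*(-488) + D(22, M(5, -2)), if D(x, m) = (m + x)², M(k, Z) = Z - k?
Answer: 77817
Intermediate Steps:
-159*(-488) + D(22, M(5, -2)) = -159*(-488) + ((-2 - 1*5) + 22)² = 77592 + ((-2 - 5) + 22)² = 77592 + (-7 + 22)² = 77592 + 15² = 77592 + 225 = 77817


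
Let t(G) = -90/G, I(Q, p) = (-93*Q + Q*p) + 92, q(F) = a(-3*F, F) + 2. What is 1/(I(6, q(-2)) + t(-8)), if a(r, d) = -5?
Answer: -4/1891 ≈ -0.0021153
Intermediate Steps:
q(F) = -3 (q(F) = -5 + 2 = -3)
I(Q, p) = 92 - 93*Q + Q*p
1/(I(6, q(-2)) + t(-8)) = 1/((92 - 93*6 + 6*(-3)) - 90/(-8)) = 1/((92 - 558 - 18) - 90*(-⅛)) = 1/(-484 + 45/4) = 1/(-1891/4) = -4/1891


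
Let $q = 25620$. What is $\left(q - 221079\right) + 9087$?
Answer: $-186372$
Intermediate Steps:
$\left(q - 221079\right) + 9087 = \left(25620 - 221079\right) + 9087 = -195459 + 9087 = -186372$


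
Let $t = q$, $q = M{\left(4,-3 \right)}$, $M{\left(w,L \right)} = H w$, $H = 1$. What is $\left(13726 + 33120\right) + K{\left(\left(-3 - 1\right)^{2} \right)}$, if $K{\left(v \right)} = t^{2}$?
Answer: $46862$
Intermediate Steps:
$M{\left(w,L \right)} = w$ ($M{\left(w,L \right)} = 1 w = w$)
$q = 4$
$t = 4$
$K{\left(v \right)} = 16$ ($K{\left(v \right)} = 4^{2} = 16$)
$\left(13726 + 33120\right) + K{\left(\left(-3 - 1\right)^{2} \right)} = \left(13726 + 33120\right) + 16 = 46846 + 16 = 46862$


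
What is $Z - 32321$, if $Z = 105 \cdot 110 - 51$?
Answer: $-20822$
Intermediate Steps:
$Z = 11499$ ($Z = 11550 - 51 = 11499$)
$Z - 32321 = 11499 - 32321 = -20822$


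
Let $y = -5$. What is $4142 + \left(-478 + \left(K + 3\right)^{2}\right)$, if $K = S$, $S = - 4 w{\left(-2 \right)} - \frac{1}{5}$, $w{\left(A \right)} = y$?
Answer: $\frac{104596}{25} \approx 4183.8$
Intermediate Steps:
$w{\left(A \right)} = -5$
$S = \frac{99}{5}$ ($S = \left(-4\right) \left(-5\right) - \frac{1}{5} = 20 - \frac{1}{5} = \frac{99}{5} \approx 19.8$)
$K = \frac{99}{5} \approx 19.8$
$4142 + \left(-478 + \left(K + 3\right)^{2}\right) = 4142 - \left(478 - \left(\frac{99}{5} + 3\right)^{2}\right) = 4142 - \left(478 - \left(\frac{114}{5}\right)^{2}\right) = 4142 + \left(-478 + \frac{12996}{25}\right) = 4142 + \frac{1046}{25} = \frac{104596}{25}$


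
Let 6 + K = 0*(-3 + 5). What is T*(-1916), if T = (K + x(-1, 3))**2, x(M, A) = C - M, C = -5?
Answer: -191600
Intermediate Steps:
x(M, A) = -5 - M
K = -6 (K = -6 + 0*(-3 + 5) = -6 + 0*2 = -6 + 0 = -6)
T = 100 (T = (-6 + (-5 - 1*(-1)))**2 = (-6 + (-5 + 1))**2 = (-6 - 4)**2 = (-10)**2 = 100)
T*(-1916) = 100*(-1916) = -191600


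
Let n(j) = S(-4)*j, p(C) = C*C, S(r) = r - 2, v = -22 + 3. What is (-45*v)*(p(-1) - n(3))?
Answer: 16245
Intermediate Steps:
v = -19
S(r) = -2 + r
p(C) = C²
n(j) = -6*j (n(j) = (-2 - 4)*j = -6*j)
(-45*v)*(p(-1) - n(3)) = (-45*(-19))*((-1)² - (-6)*3) = 855*(1 - 1*(-18)) = 855*(1 + 18) = 855*19 = 16245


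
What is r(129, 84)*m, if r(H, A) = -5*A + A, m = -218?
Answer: 73248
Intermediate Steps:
r(H, A) = -4*A
r(129, 84)*m = -4*84*(-218) = -336*(-218) = 73248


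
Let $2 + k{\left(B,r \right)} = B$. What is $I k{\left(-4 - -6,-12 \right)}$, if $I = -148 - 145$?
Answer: $0$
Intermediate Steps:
$k{\left(B,r \right)} = -2 + B$
$I = -293$ ($I = -148 - 145 = -293$)
$I k{\left(-4 - -6,-12 \right)} = - 293 \left(-2 - -2\right) = - 293 \left(-2 + \left(-4 + 6\right)\right) = - 293 \left(-2 + 2\right) = \left(-293\right) 0 = 0$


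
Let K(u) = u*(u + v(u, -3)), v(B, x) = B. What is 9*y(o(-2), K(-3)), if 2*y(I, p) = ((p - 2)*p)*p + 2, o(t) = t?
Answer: 23337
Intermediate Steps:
K(u) = 2*u² (K(u) = u*(u + u) = u*(2*u) = 2*u²)
y(I, p) = 1 + p²*(-2 + p)/2 (y(I, p) = (((p - 2)*p)*p + 2)/2 = (((-2 + p)*p)*p + 2)/2 = ((p*(-2 + p))*p + 2)/2 = (p²*(-2 + p) + 2)/2 = (2 + p²*(-2 + p))/2 = 1 + p²*(-2 + p)/2)
9*y(o(-2), K(-3)) = 9*(1 + (2*(-3)²)³/2 - (2*(-3)²)²) = 9*(1 + (2*9)³/2 - (2*9)²) = 9*(1 + (½)*18³ - 1*18²) = 9*(1 + (½)*5832 - 1*324) = 9*(1 + 2916 - 324) = 9*2593 = 23337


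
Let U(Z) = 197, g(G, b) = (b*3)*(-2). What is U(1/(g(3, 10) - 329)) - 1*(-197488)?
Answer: 197685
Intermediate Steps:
g(G, b) = -6*b (g(G, b) = (3*b)*(-2) = -6*b)
U(1/(g(3, 10) - 329)) - 1*(-197488) = 197 - 1*(-197488) = 197 + 197488 = 197685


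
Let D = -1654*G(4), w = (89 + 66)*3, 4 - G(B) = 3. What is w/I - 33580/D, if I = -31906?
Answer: 535317185/26386262 ≈ 20.288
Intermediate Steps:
G(B) = 1 (G(B) = 4 - 1*3 = 4 - 3 = 1)
w = 465 (w = 155*3 = 465)
D = -1654 (D = -1654*1 = -1654)
w/I - 33580/D = 465/(-31906) - 33580/(-1654) = 465*(-1/31906) - 33580*(-1/1654) = -465/31906 + 16790/827 = 535317185/26386262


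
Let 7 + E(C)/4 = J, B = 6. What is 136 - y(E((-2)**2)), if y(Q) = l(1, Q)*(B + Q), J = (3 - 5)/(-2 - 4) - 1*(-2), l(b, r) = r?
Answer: -904/9 ≈ -100.44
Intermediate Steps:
J = 7/3 (J = -2/(-6) + 2 = -2*(-1/6) + 2 = 1/3 + 2 = 7/3 ≈ 2.3333)
E(C) = -56/3 (E(C) = -28 + 4*(7/3) = -28 + 28/3 = -56/3)
y(Q) = Q*(6 + Q)
136 - y(E((-2)**2)) = 136 - (-56)*(6 - 56/3)/3 = 136 - (-56)*(-38)/(3*3) = 136 - 1*2128/9 = 136 - 2128/9 = -904/9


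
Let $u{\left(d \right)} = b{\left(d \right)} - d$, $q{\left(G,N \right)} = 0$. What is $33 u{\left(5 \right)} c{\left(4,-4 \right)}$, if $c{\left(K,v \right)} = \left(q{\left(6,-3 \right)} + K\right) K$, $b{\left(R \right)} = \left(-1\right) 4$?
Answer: $-4752$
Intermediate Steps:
$b{\left(R \right)} = -4$
$u{\left(d \right)} = -4 - d$
$c{\left(K,v \right)} = K^{2}$ ($c{\left(K,v \right)} = \left(0 + K\right) K = K K = K^{2}$)
$33 u{\left(5 \right)} c{\left(4,-4 \right)} = 33 \left(-4 - 5\right) 4^{2} = 33 \left(-4 - 5\right) 16 = 33 \left(-9\right) 16 = \left(-297\right) 16 = -4752$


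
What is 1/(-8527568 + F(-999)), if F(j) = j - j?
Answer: -1/8527568 ≈ -1.1727e-7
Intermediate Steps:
F(j) = 0
1/(-8527568 + F(-999)) = 1/(-8527568 + 0) = 1/(-8527568) = -1/8527568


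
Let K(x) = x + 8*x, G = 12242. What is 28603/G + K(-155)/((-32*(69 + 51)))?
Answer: 4230437/1566976 ≈ 2.6997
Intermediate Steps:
K(x) = 9*x
28603/G + K(-155)/((-32*(69 + 51))) = 28603/12242 + (9*(-155))/((-32*(69 + 51))) = 28603*(1/12242) - 1395/((-32*120)) = 28603/12242 - 1395/(-3840) = 28603/12242 - 1395*(-1/3840) = 28603/12242 + 93/256 = 4230437/1566976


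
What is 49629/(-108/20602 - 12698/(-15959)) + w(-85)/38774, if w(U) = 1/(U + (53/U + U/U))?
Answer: 1137735362906432121841/18120266297155592 ≈ 62788.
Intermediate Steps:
w(U) = 1/(1 + U + 53/U) (w(U) = 1/(U + (53/U + 1)) = 1/(U + (1 + 53/U)) = 1/(1 + U + 53/U))
49629/(-108/20602 - 12698/(-15959)) + w(-85)/38774 = 49629/(-108/20602 - 12698/(-15959)) - 85/(53 - 85 + (-85)**2)/38774 = 49629/(-108*1/20602 - 12698*(-1/15959)) - 85/(53 - 85 + 7225)*(1/38774) = 49629/(-54/10301 + 12698/15959) - 85/7193*(1/38774) = 49629/(129940312/164393659) - 85*1/7193*(1/38774) = 49629*(164393659/129940312) - 85/7193*1/38774 = 8158692902511/129940312 - 85/278901382 = 1137735362906432121841/18120266297155592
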